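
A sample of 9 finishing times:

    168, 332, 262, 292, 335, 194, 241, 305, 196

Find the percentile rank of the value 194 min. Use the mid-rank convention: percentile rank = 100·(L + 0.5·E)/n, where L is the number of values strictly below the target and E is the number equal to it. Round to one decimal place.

Sorted: 168, 194, 196, 241, 262, 292, 305, 332, 335.
Count below 194: L = 1; count equal: E = 1; n = 9.
Percentile rank = 100·(1 + 0.5·1)/9 = 100·1.5/9 = 16.67.

16.7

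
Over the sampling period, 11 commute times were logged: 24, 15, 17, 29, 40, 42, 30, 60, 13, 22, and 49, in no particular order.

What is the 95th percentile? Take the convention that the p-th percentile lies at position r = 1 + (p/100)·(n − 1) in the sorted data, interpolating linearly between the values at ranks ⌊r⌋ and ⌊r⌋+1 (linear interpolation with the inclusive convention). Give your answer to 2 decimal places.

Sorted: 13, 15, 17, 22, 24, 29, 30, 40, 42, 49, 60.
n = 11.
r = 1 + (95/100)·(11 − 1) = 1 + 9.5 = 10.5.
Rank 10 is 49 and rank 11 is 60.
Interpolate: 49 + 0.5·(60 − 49) = 49 + 0.5·11 = 54.5.

54.50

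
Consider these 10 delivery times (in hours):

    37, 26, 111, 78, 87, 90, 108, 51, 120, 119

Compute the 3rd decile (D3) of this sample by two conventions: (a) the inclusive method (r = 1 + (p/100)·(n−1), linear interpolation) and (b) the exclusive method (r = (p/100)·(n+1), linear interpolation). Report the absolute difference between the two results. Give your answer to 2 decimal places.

Sorted: 26, 37, 51, 78, 87, 90, 108, 111, 119, 120.
n = 10.
(a) r = 3.7; between ranks 3 (51) and 4 (78): 69.9.
(b) r = 3.3; between ranks 3 (51) and 4 (78): 59.1.
|69.9 − 59.1| = 10.8.

10.80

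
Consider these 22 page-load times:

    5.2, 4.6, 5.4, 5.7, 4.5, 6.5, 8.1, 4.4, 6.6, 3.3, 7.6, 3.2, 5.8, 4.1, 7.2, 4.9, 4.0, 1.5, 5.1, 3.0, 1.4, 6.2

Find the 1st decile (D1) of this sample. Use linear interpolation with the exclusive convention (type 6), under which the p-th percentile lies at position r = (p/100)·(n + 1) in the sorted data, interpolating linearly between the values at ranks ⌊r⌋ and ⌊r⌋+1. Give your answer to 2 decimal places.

1.95

Sorted: 1.4, 1.5, 3.0, 3.2, 3.3, 4.0, 4.1, 4.4, 4.5, 4.6, 4.9, 5.1, 5.2, 5.4, 5.7, 5.8, 6.2, 6.5, 6.6, 7.2, 7.6, 8.1.
n = 22.
r = (10/100)·(22 + 1) = 2.3.
Rank 2 is 1.5 and rank 3 is 3.0.
Interpolate: 1.5 + 0.3·(3.0 − 1.5) = 1.5 + 0.3·1.5 = 1.95.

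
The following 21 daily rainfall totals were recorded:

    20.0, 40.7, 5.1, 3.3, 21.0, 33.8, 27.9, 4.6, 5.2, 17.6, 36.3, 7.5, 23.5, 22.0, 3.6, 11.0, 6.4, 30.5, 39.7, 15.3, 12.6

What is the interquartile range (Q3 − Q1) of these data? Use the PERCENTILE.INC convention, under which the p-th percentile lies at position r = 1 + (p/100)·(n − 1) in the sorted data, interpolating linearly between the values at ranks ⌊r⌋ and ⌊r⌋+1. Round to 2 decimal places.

21.50

Sorted: 3.3, 3.6, 4.6, 5.1, 5.2, 6.4, 7.5, 11.0, 12.6, 15.3, 17.6, 20.0, 21.0, 22.0, 23.5, 27.9, 30.5, 33.8, 36.3, 39.7, 40.7.
n = 21.
P25: r = 6 (integer) → 6.4.
P75: r = 16 (integer) → 27.9.
Difference: 27.9 − 6.4 = 21.5.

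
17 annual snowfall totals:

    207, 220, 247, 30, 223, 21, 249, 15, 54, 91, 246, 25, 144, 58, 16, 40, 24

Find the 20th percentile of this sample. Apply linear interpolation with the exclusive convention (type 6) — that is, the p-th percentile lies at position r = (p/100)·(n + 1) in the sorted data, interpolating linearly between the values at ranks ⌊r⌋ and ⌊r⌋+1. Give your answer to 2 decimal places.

Sorted: 15, 16, 21, 24, 25, 30, 40, 54, 58, 91, 144, 207, 220, 223, 246, 247, 249.
n = 17.
r = (20/100)·(17 + 1) = 3.6.
Rank 3 is 21 and rank 4 is 24.
Interpolate: 21 + 0.6·(24 − 21) = 21 + 0.6·3 = 22.8.

22.80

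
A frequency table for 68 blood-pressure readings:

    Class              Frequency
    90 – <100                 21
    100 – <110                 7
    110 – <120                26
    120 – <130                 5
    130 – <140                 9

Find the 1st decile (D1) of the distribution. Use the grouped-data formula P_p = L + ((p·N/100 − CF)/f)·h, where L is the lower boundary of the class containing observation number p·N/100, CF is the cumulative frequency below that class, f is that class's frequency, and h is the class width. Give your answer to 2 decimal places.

N = 68; target position k = 10/100 · 68 = 6.8.
Cumulative frequencies: 21, 28, 54, 59, 68.
Observation 6.8 falls in the class 90 – <100.
L = 90, CF = 0, f = 21, h = 10.
P10 = 90 + ((6.8 − 0)/21)·10 = 90 + 3.2381 = 93.2381.

93.24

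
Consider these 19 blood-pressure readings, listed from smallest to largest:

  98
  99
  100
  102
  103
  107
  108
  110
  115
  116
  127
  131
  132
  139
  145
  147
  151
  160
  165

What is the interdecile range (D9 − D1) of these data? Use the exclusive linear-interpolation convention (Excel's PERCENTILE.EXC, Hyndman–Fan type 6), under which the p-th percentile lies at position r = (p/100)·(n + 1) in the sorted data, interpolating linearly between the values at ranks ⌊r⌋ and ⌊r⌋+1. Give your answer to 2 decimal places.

61.00

n = 19.
P10: r = 2 (integer) → 99.
P90: r = 18 (integer) → 160.
Difference: 160 − 99 = 61.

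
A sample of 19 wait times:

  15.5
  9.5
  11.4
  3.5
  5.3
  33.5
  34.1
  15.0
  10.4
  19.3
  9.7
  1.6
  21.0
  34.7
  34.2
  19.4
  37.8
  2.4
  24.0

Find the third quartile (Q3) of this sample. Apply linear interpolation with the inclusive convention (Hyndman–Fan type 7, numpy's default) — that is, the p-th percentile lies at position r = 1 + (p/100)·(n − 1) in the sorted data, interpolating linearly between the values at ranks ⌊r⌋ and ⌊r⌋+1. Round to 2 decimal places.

Sorted: 1.6, 2.4, 3.5, 5.3, 9.5, 9.7, 10.4, 11.4, 15.0, 15.5, 19.3, 19.4, 21.0, 24.0, 33.5, 34.1, 34.2, 34.7, 37.8.
n = 19.
r = 1 + (75/100)·(19 − 1) = 1 + 13.5 = 14.5.
Rank 14 is 24.0 and rank 15 is 33.5.
Interpolate: 24.0 + 0.5·(33.5 − 24.0) = 24.0 + 0.5·9.5 = 28.75.

28.75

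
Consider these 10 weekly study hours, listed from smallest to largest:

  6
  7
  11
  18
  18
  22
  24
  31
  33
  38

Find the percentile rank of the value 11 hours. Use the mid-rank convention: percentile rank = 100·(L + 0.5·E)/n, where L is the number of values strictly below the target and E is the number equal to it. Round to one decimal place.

25.0

Count below 11: L = 2; count equal: E = 1; n = 10.
Percentile rank = 100·(2 + 0.5·1)/10 = 100·2.5/10 = 25.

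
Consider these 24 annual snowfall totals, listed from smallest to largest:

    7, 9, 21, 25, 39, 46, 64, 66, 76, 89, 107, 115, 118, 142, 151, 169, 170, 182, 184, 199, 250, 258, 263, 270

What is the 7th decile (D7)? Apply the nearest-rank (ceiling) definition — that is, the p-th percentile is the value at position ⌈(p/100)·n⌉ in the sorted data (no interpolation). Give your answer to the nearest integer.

n = 24.
Position = ⌈70/100 · 24⌉ = ⌈16.8⌉ = 17.
The value at rank 17 is 170.

170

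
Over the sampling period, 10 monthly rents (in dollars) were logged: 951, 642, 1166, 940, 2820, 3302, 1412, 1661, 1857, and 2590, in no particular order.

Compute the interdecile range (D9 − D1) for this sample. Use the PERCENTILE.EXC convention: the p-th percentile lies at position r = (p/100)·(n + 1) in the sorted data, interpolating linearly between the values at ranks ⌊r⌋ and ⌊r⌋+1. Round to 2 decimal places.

2582.00

Sorted: 642, 940, 951, 1166, 1412, 1661, 1857, 2590, 2820, 3302.
n = 10.
P10: r = 1.1; ranks 1–2 are 642, 940; interpolating gives 671.8.
P90: r = 9.9; ranks 9–10 are 2820, 3302; interpolating gives 3253.8.
Difference: 3253.8 − 671.8 = 2582.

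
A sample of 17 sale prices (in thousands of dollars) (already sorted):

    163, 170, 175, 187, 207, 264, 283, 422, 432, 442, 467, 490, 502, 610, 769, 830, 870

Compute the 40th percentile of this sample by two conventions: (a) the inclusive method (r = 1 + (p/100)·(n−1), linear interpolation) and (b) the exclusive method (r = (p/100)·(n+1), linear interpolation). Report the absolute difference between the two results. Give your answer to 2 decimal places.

27.80

n = 17.
(a) r = 7.4; between ranks 7 (283) and 8 (422): 338.6.
(b) r = 7.2; between ranks 7 (283) and 8 (422): 310.8.
|338.6 − 310.8| = 27.8.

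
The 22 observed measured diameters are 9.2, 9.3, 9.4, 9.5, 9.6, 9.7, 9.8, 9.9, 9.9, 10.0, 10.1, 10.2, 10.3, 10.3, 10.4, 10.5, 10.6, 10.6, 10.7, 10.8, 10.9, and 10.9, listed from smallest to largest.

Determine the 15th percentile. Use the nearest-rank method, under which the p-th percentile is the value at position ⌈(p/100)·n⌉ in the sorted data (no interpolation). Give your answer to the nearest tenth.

9.5

n = 22.
Position = ⌈15/100 · 22⌉ = ⌈3.3⌉ = 4.
The value at rank 4 is 9.5.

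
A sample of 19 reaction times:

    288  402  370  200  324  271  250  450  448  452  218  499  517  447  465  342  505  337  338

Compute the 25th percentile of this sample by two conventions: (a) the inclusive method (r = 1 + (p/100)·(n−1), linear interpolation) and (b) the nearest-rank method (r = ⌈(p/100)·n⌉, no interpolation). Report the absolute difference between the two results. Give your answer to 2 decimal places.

18.00

Sorted: 200, 218, 250, 271, 288, 324, 337, 338, 342, 370, 402, 447, 448, 450, 452, 465, 499, 505, 517.
n = 19.
(a) r = 5.5; between ranks 5 (288) and 6 (324): 306.
(b) the nearest-rank method: rank 5 → 288.
|306 − 288| = 18.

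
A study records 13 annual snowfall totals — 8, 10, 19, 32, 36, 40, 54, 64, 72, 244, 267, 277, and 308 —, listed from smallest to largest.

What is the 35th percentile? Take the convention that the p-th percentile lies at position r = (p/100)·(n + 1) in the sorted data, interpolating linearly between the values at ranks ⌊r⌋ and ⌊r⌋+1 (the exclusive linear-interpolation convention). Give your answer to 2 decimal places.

35.60

n = 13.
r = (35/100)·(13 + 1) = 4.9.
Rank 4 is 32 and rank 5 is 36.
Interpolate: 32 + 0.9·(36 − 32) = 32 + 0.9·4 = 35.6.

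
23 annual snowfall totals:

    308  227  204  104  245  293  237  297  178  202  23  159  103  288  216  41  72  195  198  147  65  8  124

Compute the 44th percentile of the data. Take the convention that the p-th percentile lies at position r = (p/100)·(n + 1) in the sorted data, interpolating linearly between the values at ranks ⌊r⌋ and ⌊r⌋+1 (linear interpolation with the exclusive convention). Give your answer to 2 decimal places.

169.64

Sorted: 8, 23, 41, 65, 72, 103, 104, 124, 147, 159, 178, 195, 198, 202, 204, 216, 227, 237, 245, 288, 293, 297, 308.
n = 23.
r = (44/100)·(23 + 1) = 10.56.
Rank 10 is 159 and rank 11 is 178.
Interpolate: 159 + 0.56·(178 − 159) = 159 + 0.56·19 = 169.64.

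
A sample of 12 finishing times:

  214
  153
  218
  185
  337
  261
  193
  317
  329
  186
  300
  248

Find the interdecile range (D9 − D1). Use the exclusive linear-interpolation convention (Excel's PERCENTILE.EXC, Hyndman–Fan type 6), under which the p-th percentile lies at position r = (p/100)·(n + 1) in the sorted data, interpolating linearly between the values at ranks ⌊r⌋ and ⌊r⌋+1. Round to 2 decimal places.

172.00

Sorted: 153, 185, 186, 193, 214, 218, 248, 261, 300, 317, 329, 337.
n = 12.
P10: r = 1.3; ranks 1–2 are 153, 185; interpolating gives 162.6.
P90: r = 11.7; ranks 11–12 are 329, 337; interpolating gives 334.6.
Difference: 334.6 − 162.6 = 172.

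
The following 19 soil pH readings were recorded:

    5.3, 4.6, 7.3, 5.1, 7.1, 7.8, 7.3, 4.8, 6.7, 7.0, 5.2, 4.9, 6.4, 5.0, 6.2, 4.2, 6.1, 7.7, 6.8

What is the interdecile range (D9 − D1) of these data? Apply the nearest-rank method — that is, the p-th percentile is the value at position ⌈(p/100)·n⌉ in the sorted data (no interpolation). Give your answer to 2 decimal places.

Sorted: 4.2, 4.6, 4.8, 4.9, 5.0, 5.1, 5.2, 5.3, 6.1, 6.2, 6.4, 6.7, 6.8, 7.0, 7.1, 7.3, 7.3, 7.7, 7.8.
n = 19.
P10: rank ⌈10/100·19⌉ = 2 → 4.6.
P90: rank ⌈90/100·19⌉ = 18 → 7.7.
Difference: 7.7 − 4.6 = 3.1.

3.10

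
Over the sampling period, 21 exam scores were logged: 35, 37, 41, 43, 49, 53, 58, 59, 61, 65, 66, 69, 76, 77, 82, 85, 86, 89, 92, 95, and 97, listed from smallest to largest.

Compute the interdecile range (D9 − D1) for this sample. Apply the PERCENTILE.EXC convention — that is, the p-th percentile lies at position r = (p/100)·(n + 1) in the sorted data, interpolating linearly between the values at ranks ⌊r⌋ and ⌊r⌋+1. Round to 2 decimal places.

n = 21.
P10: r = 2.2; ranks 2–3 are 37, 41; interpolating gives 37.8.
P90: r = 19.8; ranks 19–20 are 92, 95; interpolating gives 94.4.
Difference: 94.4 − 37.8 = 56.6.

56.60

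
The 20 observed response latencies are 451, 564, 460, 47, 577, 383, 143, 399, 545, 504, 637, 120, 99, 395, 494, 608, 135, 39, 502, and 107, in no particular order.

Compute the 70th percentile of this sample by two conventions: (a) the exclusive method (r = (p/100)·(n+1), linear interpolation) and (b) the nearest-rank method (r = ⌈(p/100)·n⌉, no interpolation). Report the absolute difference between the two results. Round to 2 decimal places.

1.40

Sorted: 39, 47, 99, 107, 120, 135, 143, 383, 395, 399, 451, 460, 494, 502, 504, 545, 564, 577, 608, 637.
n = 20.
(a) r = 14.7; between ranks 14 (502) and 15 (504): 503.4.
(b) the nearest-rank method: rank 14 → 502.
|503.4 − 502| = 1.4.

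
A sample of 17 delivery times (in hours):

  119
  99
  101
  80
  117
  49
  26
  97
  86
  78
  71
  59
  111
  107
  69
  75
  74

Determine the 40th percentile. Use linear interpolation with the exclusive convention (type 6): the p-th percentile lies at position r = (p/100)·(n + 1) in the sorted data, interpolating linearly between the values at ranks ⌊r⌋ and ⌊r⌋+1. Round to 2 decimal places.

Sorted: 26, 49, 59, 69, 71, 74, 75, 78, 80, 86, 97, 99, 101, 107, 111, 117, 119.
n = 17.
r = (40/100)·(17 + 1) = 7.2.
Rank 7 is 75 and rank 8 is 78.
Interpolate: 75 + 0.2·(78 − 75) = 75 + 0.2·3 = 75.6.

75.60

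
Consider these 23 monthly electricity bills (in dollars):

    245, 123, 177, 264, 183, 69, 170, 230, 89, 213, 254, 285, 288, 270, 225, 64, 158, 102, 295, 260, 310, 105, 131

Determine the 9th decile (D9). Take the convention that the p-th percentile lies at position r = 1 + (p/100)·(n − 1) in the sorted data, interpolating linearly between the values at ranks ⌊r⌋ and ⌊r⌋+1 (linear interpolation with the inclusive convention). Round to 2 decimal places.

Sorted: 64, 69, 89, 102, 105, 123, 131, 158, 170, 177, 183, 213, 225, 230, 245, 254, 260, 264, 270, 285, 288, 295, 310.
n = 23.
r = 1 + (90/100)·(23 − 1) = 1 + 19.8 = 20.8.
Rank 20 is 285 and rank 21 is 288.
Interpolate: 285 + 0.8·(288 − 285) = 285 + 0.8·3 = 287.4.

287.40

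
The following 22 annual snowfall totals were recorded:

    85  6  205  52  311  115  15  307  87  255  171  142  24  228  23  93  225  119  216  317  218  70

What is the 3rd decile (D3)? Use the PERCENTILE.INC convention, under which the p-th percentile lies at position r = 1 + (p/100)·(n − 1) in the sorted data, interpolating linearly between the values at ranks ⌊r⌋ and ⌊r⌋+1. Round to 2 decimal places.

85.60

Sorted: 6, 15, 23, 24, 52, 70, 85, 87, 93, 115, 119, 142, 171, 205, 216, 218, 225, 228, 255, 307, 311, 317.
n = 22.
r = 1 + (30/100)·(22 − 1) = 1 + 6.3 = 7.3.
Rank 7 is 85 and rank 8 is 87.
Interpolate: 85 + 0.3·(87 − 85) = 85 + 0.3·2 = 85.6.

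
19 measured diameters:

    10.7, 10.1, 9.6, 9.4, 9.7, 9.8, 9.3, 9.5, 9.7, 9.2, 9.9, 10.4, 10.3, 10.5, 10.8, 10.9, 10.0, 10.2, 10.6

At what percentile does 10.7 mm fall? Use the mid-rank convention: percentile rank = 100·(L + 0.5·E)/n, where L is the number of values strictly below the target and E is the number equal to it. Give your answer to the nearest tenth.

86.8

Sorted: 9.2, 9.3, 9.4, 9.5, 9.6, 9.7, 9.7, 9.8, 9.9, 10.0, 10.1, 10.2, 10.3, 10.4, 10.5, 10.6, 10.7, 10.8, 10.9.
Count below 10.7: L = 16; count equal: E = 1; n = 19.
Percentile rank = 100·(16 + 0.5·1)/19 = 100·16.5/19 = 86.84.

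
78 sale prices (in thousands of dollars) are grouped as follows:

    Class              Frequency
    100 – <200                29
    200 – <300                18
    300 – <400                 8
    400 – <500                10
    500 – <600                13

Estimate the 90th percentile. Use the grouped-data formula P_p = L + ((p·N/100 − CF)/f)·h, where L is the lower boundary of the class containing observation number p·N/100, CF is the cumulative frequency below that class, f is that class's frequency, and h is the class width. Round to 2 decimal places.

540.00

N = 78; target position k = 90/100 · 78 = 70.2.
Cumulative frequencies: 29, 47, 55, 65, 78.
Observation 70.2 falls in the class 500 – <600.
L = 500, CF = 65, f = 13, h = 100.
P90 = 500 + ((70.2 − 65)/13)·100 = 500 + 40 = 540.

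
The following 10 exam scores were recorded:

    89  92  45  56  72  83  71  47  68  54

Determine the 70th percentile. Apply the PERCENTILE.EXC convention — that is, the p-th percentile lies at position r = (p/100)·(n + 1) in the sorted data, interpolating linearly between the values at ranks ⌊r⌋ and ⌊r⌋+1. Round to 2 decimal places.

Sorted: 45, 47, 54, 56, 68, 71, 72, 83, 89, 92.
n = 10.
r = (70/100)·(10 + 1) = 7.7.
Rank 7 is 72 and rank 8 is 83.
Interpolate: 72 + 0.7·(83 − 72) = 72 + 0.7·11 = 79.7.

79.70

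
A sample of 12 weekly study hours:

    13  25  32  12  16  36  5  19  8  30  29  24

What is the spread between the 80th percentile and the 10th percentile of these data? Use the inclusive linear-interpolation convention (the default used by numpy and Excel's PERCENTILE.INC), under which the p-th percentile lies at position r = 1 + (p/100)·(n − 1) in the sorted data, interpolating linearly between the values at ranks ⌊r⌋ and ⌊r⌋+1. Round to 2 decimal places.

21.40

Sorted: 5, 8, 12, 13, 16, 19, 24, 25, 29, 30, 32, 36.
n = 12.
P10: r = 2.1; ranks 2–3 are 8, 12; interpolating gives 8.4.
P80: r = 9.8; ranks 9–10 are 29, 30; interpolating gives 29.8.
Difference: 29.8 − 8.4 = 21.4.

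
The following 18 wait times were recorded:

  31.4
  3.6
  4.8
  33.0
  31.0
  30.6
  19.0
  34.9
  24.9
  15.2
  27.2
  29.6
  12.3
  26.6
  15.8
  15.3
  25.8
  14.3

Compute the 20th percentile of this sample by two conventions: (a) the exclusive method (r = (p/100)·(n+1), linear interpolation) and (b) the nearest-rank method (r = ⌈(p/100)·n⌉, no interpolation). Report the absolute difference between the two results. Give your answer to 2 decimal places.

Sorted: 3.6, 4.8, 12.3, 14.3, 15.2, 15.3, 15.8, 19.0, 24.9, 25.8, 26.6, 27.2, 29.6, 30.6, 31.0, 31.4, 33.0, 34.9.
n = 18.
(a) r = 3.8; between ranks 3 (12.3) and 4 (14.3): 13.9.
(b) the nearest-rank method: rank 4 → 14.3.
|13.9 − 14.3| = 0.4.

0.40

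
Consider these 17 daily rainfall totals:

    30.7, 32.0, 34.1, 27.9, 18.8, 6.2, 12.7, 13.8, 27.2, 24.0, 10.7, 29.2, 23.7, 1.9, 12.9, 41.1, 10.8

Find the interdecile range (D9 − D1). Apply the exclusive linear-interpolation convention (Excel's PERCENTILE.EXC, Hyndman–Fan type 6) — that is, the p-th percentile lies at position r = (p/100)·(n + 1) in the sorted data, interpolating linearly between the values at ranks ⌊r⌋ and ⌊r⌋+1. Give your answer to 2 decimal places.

Sorted: 1.9, 6.2, 10.7, 10.8, 12.7, 12.9, 13.8, 18.8, 23.7, 24.0, 27.2, 27.9, 29.2, 30.7, 32.0, 34.1, 41.1.
n = 17.
P10: r = 1.8; ranks 1–2 are 1.9, 6.2; interpolating gives 5.34.
P90: r = 16.2; ranks 16–17 are 34.1, 41.1; interpolating gives 35.5.
Difference: 35.5 − 5.34 = 30.16.

30.16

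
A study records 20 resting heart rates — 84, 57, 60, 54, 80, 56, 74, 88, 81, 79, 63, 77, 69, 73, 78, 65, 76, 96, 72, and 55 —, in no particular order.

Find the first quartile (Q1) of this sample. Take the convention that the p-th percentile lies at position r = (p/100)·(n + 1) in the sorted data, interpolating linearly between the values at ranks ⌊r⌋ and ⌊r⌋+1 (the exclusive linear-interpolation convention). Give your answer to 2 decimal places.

60.75

Sorted: 54, 55, 56, 57, 60, 63, 65, 69, 72, 73, 74, 76, 77, 78, 79, 80, 81, 84, 88, 96.
n = 20.
r = (25/100)·(20 + 1) = 5.25.
Rank 5 is 60 and rank 6 is 63.
Interpolate: 60 + 0.25·(63 − 60) = 60 + 0.25·3 = 60.75.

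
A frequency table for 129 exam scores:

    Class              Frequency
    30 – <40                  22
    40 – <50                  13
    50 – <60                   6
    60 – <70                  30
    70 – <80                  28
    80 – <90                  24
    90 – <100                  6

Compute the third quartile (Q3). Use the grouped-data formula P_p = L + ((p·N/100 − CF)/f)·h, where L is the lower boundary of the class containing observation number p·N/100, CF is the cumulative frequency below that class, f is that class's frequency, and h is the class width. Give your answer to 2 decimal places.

79.20

N = 129; target position k = 75/100 · 129 = 96.75.
Cumulative frequencies: 22, 35, 41, 71, 99, 123, 129.
Observation 96.75 falls in the class 70 – <80.
L = 70, CF = 71, f = 28, h = 10.
P75 = 70 + ((96.75 − 71)/28)·10 = 70 + 9.19643 = 79.1964.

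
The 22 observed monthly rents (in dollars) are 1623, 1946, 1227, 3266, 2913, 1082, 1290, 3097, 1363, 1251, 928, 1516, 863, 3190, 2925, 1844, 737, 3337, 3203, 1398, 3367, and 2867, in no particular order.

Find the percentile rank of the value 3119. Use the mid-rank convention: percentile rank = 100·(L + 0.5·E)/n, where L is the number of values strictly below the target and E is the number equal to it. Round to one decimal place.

77.3

Sorted: 737, 863, 928, 1082, 1227, 1251, 1290, 1363, 1398, 1516, 1623, 1844, 1946, 2867, 2913, 2925, 3097, 3190, 3203, 3266, 3337, 3367.
Count below 3119: L = 17; count equal: E = 0; n = 22.
Percentile rank = 100·(17 + 0.5·0)/22 = 100·17/22 = 77.27.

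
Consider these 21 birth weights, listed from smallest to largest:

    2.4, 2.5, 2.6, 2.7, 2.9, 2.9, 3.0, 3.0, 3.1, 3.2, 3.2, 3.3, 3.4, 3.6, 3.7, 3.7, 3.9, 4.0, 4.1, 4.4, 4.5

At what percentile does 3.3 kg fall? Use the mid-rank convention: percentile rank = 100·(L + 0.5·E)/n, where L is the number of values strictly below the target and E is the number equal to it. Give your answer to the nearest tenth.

54.8

Count below 3.3: L = 11; count equal: E = 1; n = 21.
Percentile rank = 100·(11 + 0.5·1)/21 = 100·11.5/21 = 54.76.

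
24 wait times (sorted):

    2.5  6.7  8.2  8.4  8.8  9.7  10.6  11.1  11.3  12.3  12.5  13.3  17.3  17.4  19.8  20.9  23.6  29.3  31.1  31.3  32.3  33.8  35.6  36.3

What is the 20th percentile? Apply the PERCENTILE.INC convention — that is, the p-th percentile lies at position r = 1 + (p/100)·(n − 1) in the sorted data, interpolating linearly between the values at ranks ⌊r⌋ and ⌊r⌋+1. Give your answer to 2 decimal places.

9.34

n = 24.
r = 1 + (20/100)·(24 − 1) = 1 + 4.6 = 5.6.
Rank 5 is 8.8 and rank 6 is 9.7.
Interpolate: 8.8 + 0.6·(9.7 − 8.8) = 8.8 + 0.6·0.9 = 9.34.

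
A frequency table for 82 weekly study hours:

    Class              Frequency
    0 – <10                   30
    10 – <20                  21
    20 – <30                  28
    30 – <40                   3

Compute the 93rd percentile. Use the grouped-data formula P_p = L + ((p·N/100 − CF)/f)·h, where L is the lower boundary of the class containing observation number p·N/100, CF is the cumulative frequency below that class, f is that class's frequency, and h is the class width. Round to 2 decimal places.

N = 82; target position k = 93/100 · 82 = 76.26.
Cumulative frequencies: 30, 51, 79, 82.
Observation 76.26 falls in the class 20 – <30.
L = 20, CF = 51, f = 28, h = 10.
P93 = 20 + ((76.26 − 51)/28)·10 = 20 + 9.02143 = 29.0214.

29.02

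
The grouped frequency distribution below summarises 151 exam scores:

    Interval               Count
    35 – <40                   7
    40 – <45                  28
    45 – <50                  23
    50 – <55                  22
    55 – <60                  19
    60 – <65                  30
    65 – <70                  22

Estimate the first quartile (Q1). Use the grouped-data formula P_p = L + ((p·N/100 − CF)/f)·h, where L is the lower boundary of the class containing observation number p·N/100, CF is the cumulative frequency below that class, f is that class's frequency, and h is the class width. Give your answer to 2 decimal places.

45.60

N = 151; target position k = 25/100 · 151 = 37.75.
Cumulative frequencies: 7, 35, 58, 80, 99, 129, 151.
Observation 37.75 falls in the class 45 – <50.
L = 45, CF = 35, f = 23, h = 5.
P25 = 45 + ((37.75 − 35)/23)·5 = 45 + 0.597826 = 45.5978.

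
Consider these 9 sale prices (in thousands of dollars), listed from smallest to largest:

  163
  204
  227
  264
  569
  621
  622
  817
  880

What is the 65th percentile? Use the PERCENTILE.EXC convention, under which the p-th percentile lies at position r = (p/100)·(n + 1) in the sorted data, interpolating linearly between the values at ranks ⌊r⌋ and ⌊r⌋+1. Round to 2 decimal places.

621.50

n = 9.
r = (65/100)·(9 + 1) = 6.5.
Rank 6 is 621 and rank 7 is 622.
Interpolate: 621 + 0.5·(622 − 621) = 621 + 0.5·1 = 621.5.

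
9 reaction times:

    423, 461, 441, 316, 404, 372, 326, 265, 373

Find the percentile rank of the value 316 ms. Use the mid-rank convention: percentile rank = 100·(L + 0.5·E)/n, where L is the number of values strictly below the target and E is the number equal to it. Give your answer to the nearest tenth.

Sorted: 265, 316, 326, 372, 373, 404, 423, 441, 461.
Count below 316: L = 1; count equal: E = 1; n = 9.
Percentile rank = 100·(1 + 0.5·1)/9 = 100·1.5/9 = 16.67.

16.7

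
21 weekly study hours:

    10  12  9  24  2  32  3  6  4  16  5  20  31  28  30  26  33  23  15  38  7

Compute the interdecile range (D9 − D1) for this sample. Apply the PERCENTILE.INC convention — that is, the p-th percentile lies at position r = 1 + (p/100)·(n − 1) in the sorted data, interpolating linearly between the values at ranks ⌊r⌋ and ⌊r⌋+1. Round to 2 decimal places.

28.00

Sorted: 2, 3, 4, 5, 6, 7, 9, 10, 12, 15, 16, 20, 23, 24, 26, 28, 30, 31, 32, 33, 38.
n = 21.
P10: r = 3 (integer) → 4.
P90: r = 19 (integer) → 32.
Difference: 32 − 4 = 28.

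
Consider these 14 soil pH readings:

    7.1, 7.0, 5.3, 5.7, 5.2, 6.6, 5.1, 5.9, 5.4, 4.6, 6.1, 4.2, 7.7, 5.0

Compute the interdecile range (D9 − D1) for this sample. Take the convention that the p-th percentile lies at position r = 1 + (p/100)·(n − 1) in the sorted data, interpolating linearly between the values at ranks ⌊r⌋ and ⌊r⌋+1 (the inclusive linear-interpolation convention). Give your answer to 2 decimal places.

Sorted: 4.2, 4.6, 5.0, 5.1, 5.2, 5.3, 5.4, 5.7, 5.9, 6.1, 6.6, 7.0, 7.1, 7.7.
n = 14.
P10: r = 2.3; ranks 2–3 are 4.6, 5.0; interpolating gives 4.72.
P90: r = 12.7; ranks 12–13 are 7.0, 7.1; interpolating gives 7.07.
Difference: 7.07 − 4.72 = 2.35.

2.35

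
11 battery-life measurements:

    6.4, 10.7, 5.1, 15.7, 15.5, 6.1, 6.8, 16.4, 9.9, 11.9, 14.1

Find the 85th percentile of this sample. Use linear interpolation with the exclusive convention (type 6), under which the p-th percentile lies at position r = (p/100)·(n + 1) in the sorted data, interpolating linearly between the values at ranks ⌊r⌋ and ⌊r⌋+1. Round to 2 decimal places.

15.84

Sorted: 5.1, 6.1, 6.4, 6.8, 9.9, 10.7, 11.9, 14.1, 15.5, 15.7, 16.4.
n = 11.
r = (85/100)·(11 + 1) = 10.2.
Rank 10 is 15.7 and rank 11 is 16.4.
Interpolate: 15.7 + 0.2·(16.4 − 15.7) = 15.7 + 0.2·0.7 = 15.84.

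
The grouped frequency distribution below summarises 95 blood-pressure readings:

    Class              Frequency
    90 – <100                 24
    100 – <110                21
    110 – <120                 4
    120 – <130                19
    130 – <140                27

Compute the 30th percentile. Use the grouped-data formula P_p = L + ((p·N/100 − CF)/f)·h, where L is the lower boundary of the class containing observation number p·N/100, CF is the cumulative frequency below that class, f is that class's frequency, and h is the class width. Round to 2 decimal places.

102.14

N = 95; target position k = 30/100 · 95 = 28.5.
Cumulative frequencies: 24, 45, 49, 68, 95.
Observation 28.5 falls in the class 100 – <110.
L = 100, CF = 24, f = 21, h = 10.
P30 = 100 + ((28.5 − 24)/21)·10 = 100 + 2.14286 = 102.143.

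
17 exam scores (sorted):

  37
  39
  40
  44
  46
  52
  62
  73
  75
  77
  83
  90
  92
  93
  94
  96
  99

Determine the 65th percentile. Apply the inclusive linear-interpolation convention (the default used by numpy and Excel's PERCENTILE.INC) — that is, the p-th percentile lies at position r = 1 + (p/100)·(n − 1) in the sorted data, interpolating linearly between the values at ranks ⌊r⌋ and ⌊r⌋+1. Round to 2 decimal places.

85.80

n = 17.
r = 1 + (65/100)·(17 − 1) = 1 + 10.4 = 11.4.
Rank 11 is 83 and rank 12 is 90.
Interpolate: 83 + 0.4·(90 − 83) = 83 + 0.4·7 = 85.8.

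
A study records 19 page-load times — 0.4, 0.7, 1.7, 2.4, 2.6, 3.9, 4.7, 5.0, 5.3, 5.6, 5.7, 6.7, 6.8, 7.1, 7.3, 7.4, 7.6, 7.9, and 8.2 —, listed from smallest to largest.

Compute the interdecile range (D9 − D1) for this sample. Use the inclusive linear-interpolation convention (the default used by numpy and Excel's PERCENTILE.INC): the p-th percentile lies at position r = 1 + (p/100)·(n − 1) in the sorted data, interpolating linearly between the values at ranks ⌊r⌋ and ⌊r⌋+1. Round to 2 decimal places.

6.16

n = 19.
P10: r = 2.8; ranks 2–3 are 0.7, 1.7; interpolating gives 1.5.
P90: r = 17.2; ranks 17–18 are 7.6, 7.9; interpolating gives 7.66.
Difference: 7.66 − 1.5 = 6.16.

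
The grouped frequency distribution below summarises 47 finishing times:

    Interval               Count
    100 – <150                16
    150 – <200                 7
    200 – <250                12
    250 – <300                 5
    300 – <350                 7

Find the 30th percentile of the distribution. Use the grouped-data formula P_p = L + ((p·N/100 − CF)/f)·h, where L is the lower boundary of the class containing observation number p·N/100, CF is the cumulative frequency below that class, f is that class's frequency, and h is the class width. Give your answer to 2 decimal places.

144.06

N = 47; target position k = 30/100 · 47 = 14.1.
Cumulative frequencies: 16, 23, 35, 40, 47.
Observation 14.1 falls in the class 100 – <150.
L = 100, CF = 0, f = 16, h = 50.
P30 = 100 + ((14.1 − 0)/16)·50 = 100 + 44.0625 = 144.062.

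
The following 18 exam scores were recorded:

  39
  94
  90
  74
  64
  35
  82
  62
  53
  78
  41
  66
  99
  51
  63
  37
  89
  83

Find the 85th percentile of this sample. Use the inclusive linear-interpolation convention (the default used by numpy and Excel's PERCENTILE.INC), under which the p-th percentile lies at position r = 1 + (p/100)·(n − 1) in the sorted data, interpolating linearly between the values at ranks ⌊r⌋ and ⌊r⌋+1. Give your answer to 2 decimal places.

Sorted: 35, 37, 39, 41, 51, 53, 62, 63, 64, 66, 74, 78, 82, 83, 89, 90, 94, 99.
n = 18.
r = 1 + (85/100)·(18 − 1) = 1 + 14.45 = 15.45.
Rank 15 is 89 and rank 16 is 90.
Interpolate: 89 + 0.45·(90 − 89) = 89 + 0.45·1 = 89.45.

89.45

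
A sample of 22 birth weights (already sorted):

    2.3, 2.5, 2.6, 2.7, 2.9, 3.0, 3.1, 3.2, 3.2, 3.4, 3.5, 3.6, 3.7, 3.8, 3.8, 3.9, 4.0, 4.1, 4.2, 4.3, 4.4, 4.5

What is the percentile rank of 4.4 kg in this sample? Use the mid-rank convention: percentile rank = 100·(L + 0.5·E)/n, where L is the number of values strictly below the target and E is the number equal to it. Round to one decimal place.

Count below 4.4: L = 20; count equal: E = 1; n = 22.
Percentile rank = 100·(20 + 0.5·1)/22 = 100·20.5/22 = 93.18.

93.2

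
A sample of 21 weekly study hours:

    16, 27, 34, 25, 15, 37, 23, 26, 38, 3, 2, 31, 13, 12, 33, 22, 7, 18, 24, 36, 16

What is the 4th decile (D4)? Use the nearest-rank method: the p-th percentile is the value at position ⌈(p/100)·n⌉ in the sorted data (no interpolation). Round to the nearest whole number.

Sorted: 2, 3, 7, 12, 13, 15, 16, 16, 18, 22, 23, 24, 25, 26, 27, 31, 33, 34, 36, 37, 38.
n = 21.
Position = ⌈40/100 · 21⌉ = ⌈8.4⌉ = 9.
The value at rank 9 is 18.

18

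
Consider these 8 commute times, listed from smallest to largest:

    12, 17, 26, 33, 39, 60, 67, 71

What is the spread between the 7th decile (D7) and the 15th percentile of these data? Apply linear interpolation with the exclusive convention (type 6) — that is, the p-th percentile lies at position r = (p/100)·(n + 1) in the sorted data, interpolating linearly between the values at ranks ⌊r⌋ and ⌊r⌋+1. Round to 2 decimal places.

48.35

n = 8.
P15: r = 1.35; ranks 1–2 are 12, 17; interpolating gives 13.75.
P70: r = 6.3; ranks 6–7 are 60, 67; interpolating gives 62.1.
Difference: 62.1 − 13.75 = 48.35.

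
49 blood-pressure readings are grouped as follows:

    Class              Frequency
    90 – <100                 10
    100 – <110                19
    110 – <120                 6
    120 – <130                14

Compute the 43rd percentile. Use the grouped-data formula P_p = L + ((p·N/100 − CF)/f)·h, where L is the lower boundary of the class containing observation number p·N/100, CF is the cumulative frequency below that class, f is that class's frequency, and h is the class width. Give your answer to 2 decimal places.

105.83

N = 49; target position k = 43/100 · 49 = 21.07.
Cumulative frequencies: 10, 29, 35, 49.
Observation 21.07 falls in the class 100 – <110.
L = 100, CF = 10, f = 19, h = 10.
P43 = 100 + ((21.07 − 10)/19)·10 = 100 + 5.82632 = 105.826.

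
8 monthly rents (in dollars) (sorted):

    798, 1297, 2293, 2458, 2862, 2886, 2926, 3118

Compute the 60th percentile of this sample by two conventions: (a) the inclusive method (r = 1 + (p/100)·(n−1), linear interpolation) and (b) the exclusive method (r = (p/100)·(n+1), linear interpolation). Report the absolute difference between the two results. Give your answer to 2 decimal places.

n = 8.
(a) r = 5.2; between ranks 5 (2862) and 6 (2886): 2866.8.
(b) r = 5.4; between ranks 5 (2862) and 6 (2886): 2871.6.
|2866.8 − 2871.6| = 4.8.

4.80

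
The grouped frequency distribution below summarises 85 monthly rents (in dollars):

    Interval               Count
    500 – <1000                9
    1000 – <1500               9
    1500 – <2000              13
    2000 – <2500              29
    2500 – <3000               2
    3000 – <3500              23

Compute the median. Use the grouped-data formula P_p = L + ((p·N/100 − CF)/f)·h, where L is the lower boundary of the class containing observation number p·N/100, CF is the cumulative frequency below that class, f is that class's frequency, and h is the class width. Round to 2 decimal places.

2198.28

N = 85; target position k = 50/100 · 85 = 42.5.
Cumulative frequencies: 9, 18, 31, 60, 62, 85.
Observation 42.5 falls in the class 2000 – <2500.
L = 2000, CF = 31, f = 29, h = 500.
P50 = 2000 + ((42.5 − 31)/29)·500 = 2000 + 198.276 = 2198.28.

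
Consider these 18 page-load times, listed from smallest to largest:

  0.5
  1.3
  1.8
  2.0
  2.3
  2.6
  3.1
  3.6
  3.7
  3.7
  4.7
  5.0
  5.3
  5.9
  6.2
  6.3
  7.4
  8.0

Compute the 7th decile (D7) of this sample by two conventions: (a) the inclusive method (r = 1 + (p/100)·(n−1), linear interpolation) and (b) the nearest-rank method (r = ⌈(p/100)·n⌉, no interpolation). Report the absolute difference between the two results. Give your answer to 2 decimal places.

0.03

n = 18.
(a) r = 12.9; between ranks 12 (5.0) and 13 (5.3): 5.27.
(b) the nearest-rank method: rank 13 → 5.3.
|5.27 − 5.3| = 0.03.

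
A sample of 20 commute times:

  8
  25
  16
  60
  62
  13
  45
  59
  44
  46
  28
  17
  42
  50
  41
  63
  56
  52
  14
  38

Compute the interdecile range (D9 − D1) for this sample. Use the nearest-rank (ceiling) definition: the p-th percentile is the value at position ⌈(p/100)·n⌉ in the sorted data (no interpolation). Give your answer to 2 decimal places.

Sorted: 8, 13, 14, 16, 17, 25, 28, 38, 41, 42, 44, 45, 46, 50, 52, 56, 59, 60, 62, 63.
n = 20.
P10: rank ⌈10/100·20⌉ = 2 → 13.
P90: rank ⌈90/100·20⌉ = 18 → 60.
Difference: 60 − 13 = 47.

47.00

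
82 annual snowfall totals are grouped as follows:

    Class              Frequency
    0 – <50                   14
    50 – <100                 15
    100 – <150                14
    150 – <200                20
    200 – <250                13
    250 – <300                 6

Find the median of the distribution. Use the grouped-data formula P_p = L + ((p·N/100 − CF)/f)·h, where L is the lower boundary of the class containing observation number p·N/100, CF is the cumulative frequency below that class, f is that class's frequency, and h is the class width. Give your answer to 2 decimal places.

142.86

N = 82; target position k = 50/100 · 82 = 41.
Cumulative frequencies: 14, 29, 43, 63, 76, 82.
Observation 41 falls in the class 100 – <150.
L = 100, CF = 29, f = 14, h = 50.
P50 = 100 + ((41 − 29)/14)·50 = 100 + 42.8571 = 142.857.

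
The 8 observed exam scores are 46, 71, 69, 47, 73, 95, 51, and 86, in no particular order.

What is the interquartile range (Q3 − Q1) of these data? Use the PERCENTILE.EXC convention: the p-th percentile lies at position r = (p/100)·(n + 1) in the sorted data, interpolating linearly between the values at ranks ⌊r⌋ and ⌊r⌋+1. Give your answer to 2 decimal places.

34.75

Sorted: 46, 47, 51, 69, 71, 73, 86, 95.
n = 8.
P25: r = 2.25; ranks 2–3 are 47, 51; interpolating gives 48.
P75: r = 6.75; ranks 6–7 are 73, 86; interpolating gives 82.75.
Difference: 82.75 − 48 = 34.75.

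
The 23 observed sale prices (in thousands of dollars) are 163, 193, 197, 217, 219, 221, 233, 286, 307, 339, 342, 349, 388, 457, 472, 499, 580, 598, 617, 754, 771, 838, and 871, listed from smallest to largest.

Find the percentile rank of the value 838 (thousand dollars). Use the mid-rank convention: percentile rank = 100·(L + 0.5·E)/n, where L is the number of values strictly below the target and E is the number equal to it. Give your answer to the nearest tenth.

93.5

Count below 838: L = 21; count equal: E = 1; n = 23.
Percentile rank = 100·(21 + 0.5·1)/23 = 100·21.5/23 = 93.48.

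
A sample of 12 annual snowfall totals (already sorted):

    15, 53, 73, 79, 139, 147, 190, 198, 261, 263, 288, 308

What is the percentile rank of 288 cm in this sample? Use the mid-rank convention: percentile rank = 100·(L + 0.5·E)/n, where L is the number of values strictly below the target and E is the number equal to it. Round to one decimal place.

87.5

Count below 288: L = 10; count equal: E = 1; n = 12.
Percentile rank = 100·(10 + 0.5·1)/12 = 100·10.5/12 = 87.5.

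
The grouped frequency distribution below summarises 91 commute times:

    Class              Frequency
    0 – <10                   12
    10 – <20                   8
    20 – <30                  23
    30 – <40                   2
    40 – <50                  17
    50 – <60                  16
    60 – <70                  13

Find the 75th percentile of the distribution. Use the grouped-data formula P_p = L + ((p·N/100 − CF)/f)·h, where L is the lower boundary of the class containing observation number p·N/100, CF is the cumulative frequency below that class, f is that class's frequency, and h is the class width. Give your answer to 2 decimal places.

N = 91; target position k = 75/100 · 91 = 68.25.
Cumulative frequencies: 12, 20, 43, 45, 62, 78, 91.
Observation 68.25 falls in the class 50 – <60.
L = 50, CF = 62, f = 16, h = 10.
P75 = 50 + ((68.25 − 62)/16)·10 = 50 + 3.90625 = 53.9062.

53.91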